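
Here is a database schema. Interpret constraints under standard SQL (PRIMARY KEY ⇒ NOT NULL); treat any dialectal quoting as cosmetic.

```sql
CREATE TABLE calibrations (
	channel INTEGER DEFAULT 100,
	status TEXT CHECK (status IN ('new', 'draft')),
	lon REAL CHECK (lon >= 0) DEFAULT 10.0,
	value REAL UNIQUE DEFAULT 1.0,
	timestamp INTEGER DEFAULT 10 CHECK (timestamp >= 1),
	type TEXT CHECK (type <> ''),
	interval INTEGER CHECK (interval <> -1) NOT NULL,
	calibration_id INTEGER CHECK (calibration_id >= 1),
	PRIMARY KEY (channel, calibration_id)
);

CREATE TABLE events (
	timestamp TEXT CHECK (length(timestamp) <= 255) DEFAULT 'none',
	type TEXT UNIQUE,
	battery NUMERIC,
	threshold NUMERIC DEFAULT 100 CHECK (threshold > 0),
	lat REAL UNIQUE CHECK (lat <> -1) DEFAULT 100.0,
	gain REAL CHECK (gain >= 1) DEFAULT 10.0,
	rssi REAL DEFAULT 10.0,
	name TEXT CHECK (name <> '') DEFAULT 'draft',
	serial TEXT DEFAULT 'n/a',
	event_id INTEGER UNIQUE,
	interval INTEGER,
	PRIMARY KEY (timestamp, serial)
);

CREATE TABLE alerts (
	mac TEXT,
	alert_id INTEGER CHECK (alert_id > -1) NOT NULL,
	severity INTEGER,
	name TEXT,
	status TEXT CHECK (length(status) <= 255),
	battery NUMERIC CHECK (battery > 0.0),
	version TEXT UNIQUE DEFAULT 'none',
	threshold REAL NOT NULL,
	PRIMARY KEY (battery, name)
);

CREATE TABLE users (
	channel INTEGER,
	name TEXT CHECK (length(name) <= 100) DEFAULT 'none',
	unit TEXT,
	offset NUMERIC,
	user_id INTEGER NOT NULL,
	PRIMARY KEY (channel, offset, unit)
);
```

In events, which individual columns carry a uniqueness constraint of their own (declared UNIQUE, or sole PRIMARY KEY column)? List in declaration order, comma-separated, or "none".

type, lat, event_id

- timestamp: part of a composite PRIMARY KEY — only the tuple is unique, not this column on its own.
- type: declared UNIQUE → unique.
- battery: no UNIQUE or single-column PK constraint.
- threshold: no UNIQUE or single-column PK constraint.
- lat: declared UNIQUE → unique.
- gain: no UNIQUE or single-column PK constraint.
- rssi: no UNIQUE or single-column PK constraint.
- name: no UNIQUE or single-column PK constraint.
- serial: part of a composite PRIMARY KEY — only the tuple is unique, not this column on its own.
- event_id: declared UNIQUE → unique.
- interval: no UNIQUE or single-column PK constraint.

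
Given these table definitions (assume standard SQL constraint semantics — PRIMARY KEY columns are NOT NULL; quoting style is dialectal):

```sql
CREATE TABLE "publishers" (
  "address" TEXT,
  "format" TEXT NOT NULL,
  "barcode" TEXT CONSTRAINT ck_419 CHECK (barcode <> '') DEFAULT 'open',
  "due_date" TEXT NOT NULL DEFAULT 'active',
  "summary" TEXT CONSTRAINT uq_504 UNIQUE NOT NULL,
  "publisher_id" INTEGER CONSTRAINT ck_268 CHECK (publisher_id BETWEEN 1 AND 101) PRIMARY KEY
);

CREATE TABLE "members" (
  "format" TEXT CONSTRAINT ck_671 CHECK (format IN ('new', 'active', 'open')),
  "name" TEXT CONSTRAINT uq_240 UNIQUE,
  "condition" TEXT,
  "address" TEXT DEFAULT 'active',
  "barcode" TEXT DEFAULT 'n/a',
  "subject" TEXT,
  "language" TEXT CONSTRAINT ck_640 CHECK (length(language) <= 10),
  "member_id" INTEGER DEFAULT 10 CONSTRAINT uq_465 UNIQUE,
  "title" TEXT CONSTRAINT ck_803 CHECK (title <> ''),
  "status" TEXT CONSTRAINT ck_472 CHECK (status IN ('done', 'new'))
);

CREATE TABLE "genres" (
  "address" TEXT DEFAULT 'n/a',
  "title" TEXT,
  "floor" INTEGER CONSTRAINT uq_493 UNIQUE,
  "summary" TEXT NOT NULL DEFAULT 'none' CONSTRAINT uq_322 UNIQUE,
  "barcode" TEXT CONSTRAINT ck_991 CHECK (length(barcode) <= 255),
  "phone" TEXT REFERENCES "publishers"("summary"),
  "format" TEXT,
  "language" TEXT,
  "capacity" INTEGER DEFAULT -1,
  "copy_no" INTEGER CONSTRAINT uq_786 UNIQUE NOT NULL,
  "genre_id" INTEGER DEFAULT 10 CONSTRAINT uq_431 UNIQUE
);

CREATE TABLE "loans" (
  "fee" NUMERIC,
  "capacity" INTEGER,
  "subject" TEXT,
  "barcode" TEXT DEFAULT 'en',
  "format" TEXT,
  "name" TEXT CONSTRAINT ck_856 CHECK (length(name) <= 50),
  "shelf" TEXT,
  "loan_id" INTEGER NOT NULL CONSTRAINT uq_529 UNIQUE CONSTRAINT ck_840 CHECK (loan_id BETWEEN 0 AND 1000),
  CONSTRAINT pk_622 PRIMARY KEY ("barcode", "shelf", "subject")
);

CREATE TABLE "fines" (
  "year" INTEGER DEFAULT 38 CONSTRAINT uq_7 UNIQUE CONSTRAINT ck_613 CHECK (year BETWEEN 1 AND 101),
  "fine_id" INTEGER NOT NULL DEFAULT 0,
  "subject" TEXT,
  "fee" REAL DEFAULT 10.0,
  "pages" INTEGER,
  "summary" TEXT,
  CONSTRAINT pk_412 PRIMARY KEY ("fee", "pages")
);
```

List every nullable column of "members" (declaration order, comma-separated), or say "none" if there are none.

- format: CHECK does not forbid NULL (a CHECK constraint passes when its expression is NULL) → nullable.
- name: UNIQUE does not imply NOT NULL → nullable.
- condition: no NOT NULL constraint applies → nullable.
- address: DEFAULT only fills an omitted column; an explicit NULL is still allowed → nullable.
- barcode: DEFAULT only fills an omitted column; an explicit NULL is still allowed → nullable.
- subject: no NOT NULL constraint applies → nullable.
- language: CHECK does not forbid NULL (a CHECK constraint passes when its expression is NULL) → nullable.
- member_id: UNIQUE does not imply NOT NULL → nullable.
- title: CHECK does not forbid NULL (a CHECK constraint passes when its expression is NULL) → nullable.
- status: CHECK does not forbid NULL (a CHECK constraint passes when its expression is NULL) → nullable.

format, name, condition, address, barcode, subject, language, member_id, title, status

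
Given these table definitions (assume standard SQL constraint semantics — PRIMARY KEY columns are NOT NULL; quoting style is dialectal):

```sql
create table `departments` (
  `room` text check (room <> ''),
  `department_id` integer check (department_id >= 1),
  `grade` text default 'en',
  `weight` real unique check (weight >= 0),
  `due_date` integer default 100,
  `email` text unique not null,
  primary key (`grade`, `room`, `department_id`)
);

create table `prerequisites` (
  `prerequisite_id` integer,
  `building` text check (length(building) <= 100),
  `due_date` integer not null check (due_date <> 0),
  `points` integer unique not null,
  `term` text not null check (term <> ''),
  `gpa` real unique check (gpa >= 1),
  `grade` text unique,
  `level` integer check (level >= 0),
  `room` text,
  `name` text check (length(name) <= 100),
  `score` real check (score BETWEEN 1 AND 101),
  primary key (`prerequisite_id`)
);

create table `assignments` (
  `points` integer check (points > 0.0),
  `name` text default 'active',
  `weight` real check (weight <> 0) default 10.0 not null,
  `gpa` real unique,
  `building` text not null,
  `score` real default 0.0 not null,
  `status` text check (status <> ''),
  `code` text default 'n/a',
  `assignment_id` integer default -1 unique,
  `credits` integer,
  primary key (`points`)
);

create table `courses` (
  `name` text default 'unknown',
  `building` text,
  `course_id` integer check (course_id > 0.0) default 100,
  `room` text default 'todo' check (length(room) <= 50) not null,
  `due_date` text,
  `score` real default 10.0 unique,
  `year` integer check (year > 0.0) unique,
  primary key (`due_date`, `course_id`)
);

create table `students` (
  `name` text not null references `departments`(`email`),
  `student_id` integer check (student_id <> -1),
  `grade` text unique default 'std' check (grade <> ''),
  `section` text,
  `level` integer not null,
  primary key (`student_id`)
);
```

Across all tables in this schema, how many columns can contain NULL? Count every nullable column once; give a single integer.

21

departments: 2 nullable (weight, due_date — PK (grade, room, department_id) and explicit NOT NULL columns excluded).
prerequisites: 7 nullable (building, gpa, grade, level, room, name, score — PK (prerequisite_id) and explicit NOT NULL columns excluded).
assignments: 6 nullable (name, gpa, status, code, assignment_id, credits — PK (points) and explicit NOT NULL columns excluded).
courses: 4 nullable (name, building, score, year — PK (due_date, course_id) and explicit NOT NULL columns excluded).
students: 2 nullable (grade, section — PK (student_id) and explicit NOT NULL columns excluded).
Total: 2 + 7 + 6 + 4 + 2 = 21.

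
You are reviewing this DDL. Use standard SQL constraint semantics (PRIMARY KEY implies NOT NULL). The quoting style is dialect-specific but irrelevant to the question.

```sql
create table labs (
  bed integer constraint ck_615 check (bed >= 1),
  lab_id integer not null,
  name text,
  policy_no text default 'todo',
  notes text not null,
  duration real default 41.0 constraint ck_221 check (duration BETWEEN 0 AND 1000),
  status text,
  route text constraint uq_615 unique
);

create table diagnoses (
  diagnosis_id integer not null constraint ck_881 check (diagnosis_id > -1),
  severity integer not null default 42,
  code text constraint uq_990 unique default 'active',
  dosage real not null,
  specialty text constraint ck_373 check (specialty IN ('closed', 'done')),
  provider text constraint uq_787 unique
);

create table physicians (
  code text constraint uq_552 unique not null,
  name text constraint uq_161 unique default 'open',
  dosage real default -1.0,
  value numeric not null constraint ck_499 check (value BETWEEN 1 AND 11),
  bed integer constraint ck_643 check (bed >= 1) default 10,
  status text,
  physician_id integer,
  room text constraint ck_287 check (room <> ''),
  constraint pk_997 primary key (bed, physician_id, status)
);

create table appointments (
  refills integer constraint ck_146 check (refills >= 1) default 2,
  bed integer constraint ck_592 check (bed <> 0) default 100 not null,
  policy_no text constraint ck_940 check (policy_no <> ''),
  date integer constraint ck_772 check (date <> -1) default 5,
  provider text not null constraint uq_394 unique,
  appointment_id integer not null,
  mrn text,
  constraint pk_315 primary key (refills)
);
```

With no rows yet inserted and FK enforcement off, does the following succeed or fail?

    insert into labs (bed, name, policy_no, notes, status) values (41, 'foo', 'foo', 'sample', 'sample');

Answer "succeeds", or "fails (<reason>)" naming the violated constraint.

lab_id is omitted from the column list and has no DEFAULT, so it would receive NULL.
But lab_id is declared NOT NULL.

fails (NOT NULL on lab_id)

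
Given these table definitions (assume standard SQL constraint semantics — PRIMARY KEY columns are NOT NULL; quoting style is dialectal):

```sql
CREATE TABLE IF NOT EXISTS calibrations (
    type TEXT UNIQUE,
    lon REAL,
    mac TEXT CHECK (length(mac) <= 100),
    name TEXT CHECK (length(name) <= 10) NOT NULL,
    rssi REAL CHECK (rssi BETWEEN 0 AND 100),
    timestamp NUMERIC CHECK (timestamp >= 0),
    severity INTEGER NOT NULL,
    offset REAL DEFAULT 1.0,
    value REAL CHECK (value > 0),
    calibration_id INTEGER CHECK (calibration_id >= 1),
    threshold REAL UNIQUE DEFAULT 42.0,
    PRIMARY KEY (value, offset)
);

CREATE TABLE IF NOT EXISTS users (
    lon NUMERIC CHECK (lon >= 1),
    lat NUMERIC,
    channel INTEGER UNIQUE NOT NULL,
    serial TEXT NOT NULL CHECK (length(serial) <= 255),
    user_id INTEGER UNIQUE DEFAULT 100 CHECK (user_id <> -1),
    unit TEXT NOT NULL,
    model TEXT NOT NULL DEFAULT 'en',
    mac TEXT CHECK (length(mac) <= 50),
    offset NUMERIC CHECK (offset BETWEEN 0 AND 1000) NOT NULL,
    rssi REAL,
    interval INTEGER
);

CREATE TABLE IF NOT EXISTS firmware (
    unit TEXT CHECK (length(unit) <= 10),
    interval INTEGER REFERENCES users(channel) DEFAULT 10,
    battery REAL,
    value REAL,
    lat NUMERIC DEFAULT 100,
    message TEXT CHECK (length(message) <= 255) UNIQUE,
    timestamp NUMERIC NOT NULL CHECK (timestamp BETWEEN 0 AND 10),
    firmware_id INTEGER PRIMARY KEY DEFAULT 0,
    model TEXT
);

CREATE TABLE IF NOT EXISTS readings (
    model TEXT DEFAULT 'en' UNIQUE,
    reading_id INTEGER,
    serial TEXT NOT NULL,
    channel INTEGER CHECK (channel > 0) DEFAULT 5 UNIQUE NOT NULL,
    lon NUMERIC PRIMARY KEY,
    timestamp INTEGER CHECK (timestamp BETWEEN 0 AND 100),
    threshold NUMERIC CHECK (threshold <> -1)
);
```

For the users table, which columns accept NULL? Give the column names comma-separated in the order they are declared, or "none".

- lon: CHECK does not forbid NULL (a CHECK constraint passes when its expression is NULL) → nullable.
- lat: no NOT NULL constraint applies → nullable.
- channel: declared NOT NULL → not nullable.
- serial: declared NOT NULL → not nullable.
- user_id: CHECK does not forbid NULL (a CHECK constraint passes when its expression is NULL) → nullable.
- unit: declared NOT NULL → not nullable.
- model: declared NOT NULL → not nullable.
- mac: CHECK does not forbid NULL (a CHECK constraint passes when its expression is NULL) → nullable.
- offset: declared NOT NULL → not nullable.
- rssi: no NOT NULL constraint applies → nullable.
- interval: no NOT NULL constraint applies → nullable.

lon, lat, user_id, mac, rssi, interval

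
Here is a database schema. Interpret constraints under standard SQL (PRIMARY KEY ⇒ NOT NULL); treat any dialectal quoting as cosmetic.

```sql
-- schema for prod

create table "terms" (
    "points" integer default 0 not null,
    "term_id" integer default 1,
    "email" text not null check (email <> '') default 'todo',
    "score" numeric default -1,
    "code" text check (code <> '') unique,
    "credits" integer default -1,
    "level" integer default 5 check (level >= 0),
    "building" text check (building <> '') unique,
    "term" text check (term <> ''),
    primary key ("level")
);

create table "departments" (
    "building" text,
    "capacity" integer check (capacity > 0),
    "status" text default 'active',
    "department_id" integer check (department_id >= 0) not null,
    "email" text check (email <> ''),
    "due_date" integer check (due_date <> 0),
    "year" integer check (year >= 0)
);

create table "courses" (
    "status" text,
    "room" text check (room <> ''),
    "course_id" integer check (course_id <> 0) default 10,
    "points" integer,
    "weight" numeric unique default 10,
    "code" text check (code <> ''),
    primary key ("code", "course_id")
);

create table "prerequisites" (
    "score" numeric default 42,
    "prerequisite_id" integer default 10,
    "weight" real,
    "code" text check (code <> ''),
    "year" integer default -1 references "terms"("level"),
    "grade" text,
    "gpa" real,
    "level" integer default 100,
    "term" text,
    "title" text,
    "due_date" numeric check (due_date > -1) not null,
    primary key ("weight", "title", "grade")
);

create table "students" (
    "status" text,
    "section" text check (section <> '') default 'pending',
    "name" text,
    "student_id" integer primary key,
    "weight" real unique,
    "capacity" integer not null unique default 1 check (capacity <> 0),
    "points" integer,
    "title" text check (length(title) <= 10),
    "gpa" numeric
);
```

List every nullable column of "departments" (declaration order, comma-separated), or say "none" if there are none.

building, capacity, status, email, due_date, year

- building: no NOT NULL constraint applies → nullable.
- capacity: CHECK does not forbid NULL (a CHECK constraint passes when its expression is NULL) → nullable.
- status: DEFAULT only fills an omitted column; an explicit NULL is still allowed → nullable.
- department_id: declared NOT NULL → not nullable.
- email: CHECK does not forbid NULL (a CHECK constraint passes when its expression is NULL) → nullable.
- due_date: CHECK does not forbid NULL (a CHECK constraint passes when its expression is NULL) → nullable.
- year: CHECK does not forbid NULL (a CHECK constraint passes when its expression is NULL) → nullable.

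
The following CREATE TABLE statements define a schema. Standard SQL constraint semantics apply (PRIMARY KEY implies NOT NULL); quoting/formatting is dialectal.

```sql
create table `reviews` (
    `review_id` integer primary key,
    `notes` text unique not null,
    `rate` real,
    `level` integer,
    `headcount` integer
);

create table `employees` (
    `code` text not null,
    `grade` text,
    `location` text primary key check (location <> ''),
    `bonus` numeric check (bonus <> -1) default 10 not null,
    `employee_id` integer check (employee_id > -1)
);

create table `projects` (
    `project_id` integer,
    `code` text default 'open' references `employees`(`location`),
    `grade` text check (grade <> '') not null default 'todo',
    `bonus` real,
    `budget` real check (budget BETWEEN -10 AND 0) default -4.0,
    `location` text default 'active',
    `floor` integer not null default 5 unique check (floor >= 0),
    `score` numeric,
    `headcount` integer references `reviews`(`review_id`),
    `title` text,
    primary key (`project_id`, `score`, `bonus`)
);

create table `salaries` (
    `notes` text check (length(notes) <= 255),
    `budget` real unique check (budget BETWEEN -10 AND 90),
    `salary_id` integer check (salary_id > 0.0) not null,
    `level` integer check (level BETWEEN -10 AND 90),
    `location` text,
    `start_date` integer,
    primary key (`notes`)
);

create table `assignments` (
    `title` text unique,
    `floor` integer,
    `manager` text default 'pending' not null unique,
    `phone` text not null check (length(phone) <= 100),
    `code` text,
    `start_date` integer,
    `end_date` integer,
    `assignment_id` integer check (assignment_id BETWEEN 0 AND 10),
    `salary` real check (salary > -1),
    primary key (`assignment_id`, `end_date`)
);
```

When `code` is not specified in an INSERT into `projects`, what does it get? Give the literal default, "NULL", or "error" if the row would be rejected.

'open'

code has an explicit DEFAULT 'open'.
When the column is omitted from an INSERT, that default is used.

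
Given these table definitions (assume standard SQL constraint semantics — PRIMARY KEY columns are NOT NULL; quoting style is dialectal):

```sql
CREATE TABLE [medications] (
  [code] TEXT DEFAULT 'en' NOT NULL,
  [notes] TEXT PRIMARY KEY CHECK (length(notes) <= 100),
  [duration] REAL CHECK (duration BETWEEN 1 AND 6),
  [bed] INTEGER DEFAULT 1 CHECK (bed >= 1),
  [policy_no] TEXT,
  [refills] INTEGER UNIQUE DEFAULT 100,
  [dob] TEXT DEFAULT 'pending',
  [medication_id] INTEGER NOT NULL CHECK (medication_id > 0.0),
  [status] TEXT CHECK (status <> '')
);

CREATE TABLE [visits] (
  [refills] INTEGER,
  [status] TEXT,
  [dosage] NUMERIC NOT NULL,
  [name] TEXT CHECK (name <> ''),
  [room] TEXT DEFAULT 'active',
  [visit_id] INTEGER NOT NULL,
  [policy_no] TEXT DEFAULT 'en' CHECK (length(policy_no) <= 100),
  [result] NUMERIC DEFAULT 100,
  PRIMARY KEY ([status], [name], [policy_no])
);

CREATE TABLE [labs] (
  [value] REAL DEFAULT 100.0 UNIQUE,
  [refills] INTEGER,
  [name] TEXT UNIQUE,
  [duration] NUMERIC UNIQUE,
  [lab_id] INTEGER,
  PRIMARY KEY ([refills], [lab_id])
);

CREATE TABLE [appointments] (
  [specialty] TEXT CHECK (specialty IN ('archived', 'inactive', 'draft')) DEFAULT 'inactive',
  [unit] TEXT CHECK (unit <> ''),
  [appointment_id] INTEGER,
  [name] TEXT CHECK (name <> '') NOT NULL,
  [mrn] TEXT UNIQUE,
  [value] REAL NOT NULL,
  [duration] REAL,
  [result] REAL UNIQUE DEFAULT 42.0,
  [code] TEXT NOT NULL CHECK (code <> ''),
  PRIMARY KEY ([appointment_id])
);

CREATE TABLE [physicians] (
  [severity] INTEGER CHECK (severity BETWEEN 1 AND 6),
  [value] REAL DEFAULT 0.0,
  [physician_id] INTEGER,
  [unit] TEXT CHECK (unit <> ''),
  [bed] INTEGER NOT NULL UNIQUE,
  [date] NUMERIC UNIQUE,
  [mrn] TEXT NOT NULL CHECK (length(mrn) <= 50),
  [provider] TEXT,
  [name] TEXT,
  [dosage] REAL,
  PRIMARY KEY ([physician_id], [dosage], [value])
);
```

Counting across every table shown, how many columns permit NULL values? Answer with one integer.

22

medications: 6 nullable (duration, bed, policy_no, refills, dob, status — PK (notes) and explicit NOT NULL columns excluded).
visits: 3 nullable (refills, room, result — PK (status, name, policy_no) and explicit NOT NULL columns excluded).
labs: 3 nullable (value, name, duration — PK (refills, lab_id) and explicit NOT NULL columns excluded).
appointments: 5 nullable (specialty, unit, mrn, duration, result — PK (appointment_id) and explicit NOT NULL columns excluded).
physicians: 5 nullable (severity, unit, date, provider, name — PK (physician_id, dosage, value) and explicit NOT NULL columns excluded).
Total: 6 + 3 + 3 + 5 + 5 = 22.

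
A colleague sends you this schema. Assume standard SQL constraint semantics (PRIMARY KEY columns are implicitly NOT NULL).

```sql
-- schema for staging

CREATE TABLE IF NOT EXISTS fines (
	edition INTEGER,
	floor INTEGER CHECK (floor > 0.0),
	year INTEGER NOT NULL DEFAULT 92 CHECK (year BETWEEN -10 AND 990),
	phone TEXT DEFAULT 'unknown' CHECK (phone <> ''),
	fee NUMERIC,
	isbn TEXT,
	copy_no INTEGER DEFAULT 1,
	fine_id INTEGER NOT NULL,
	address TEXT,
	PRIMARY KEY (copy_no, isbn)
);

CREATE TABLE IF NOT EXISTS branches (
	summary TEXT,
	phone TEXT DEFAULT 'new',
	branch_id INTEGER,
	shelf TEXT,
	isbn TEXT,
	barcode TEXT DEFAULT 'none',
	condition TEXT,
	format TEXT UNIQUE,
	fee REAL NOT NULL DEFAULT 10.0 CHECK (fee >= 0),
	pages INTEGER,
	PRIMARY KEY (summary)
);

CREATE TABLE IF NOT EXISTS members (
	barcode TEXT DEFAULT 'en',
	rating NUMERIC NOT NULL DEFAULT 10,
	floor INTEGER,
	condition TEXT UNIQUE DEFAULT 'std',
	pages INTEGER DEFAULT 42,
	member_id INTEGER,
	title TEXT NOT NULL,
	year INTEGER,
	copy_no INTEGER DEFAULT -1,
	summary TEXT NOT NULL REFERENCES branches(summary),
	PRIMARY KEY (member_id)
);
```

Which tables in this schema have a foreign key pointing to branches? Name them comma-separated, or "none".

- members.summary references branches(summary).

members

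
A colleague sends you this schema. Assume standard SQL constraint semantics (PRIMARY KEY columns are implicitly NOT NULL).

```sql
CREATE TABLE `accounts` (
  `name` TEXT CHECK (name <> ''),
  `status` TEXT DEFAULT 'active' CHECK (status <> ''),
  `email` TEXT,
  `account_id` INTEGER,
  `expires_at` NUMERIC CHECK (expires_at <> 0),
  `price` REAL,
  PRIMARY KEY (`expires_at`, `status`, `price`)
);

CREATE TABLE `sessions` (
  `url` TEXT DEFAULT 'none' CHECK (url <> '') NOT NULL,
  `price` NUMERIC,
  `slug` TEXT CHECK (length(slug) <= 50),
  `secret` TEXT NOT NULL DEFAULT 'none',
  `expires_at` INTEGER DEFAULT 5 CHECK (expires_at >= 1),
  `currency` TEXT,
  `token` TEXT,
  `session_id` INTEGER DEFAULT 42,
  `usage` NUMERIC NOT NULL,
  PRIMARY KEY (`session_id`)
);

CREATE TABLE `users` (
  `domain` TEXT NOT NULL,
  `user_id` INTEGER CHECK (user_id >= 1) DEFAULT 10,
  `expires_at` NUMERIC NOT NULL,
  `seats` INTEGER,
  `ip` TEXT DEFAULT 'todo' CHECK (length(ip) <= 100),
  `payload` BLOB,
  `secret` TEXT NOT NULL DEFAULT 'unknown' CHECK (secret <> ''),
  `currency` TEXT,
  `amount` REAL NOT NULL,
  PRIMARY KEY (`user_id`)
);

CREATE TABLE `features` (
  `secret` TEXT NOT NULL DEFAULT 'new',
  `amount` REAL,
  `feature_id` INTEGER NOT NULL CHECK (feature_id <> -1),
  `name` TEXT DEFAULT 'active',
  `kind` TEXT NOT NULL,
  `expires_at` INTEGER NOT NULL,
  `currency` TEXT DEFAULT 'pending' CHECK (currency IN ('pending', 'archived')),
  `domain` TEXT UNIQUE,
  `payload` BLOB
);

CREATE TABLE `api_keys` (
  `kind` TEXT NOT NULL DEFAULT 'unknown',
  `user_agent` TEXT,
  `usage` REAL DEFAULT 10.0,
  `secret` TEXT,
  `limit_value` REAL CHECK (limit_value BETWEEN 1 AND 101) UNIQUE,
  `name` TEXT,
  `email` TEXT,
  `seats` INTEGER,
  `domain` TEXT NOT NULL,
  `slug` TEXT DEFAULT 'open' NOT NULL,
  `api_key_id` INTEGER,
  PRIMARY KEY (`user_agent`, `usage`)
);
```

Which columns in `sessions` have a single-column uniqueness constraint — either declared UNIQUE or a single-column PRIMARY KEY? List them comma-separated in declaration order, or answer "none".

session_id

- url: no UNIQUE or single-column PK constraint.
- price: no UNIQUE or single-column PK constraint.
- slug: no UNIQUE or single-column PK constraint.
- secret: no UNIQUE or single-column PK constraint.
- expires_at: no UNIQUE or single-column PK constraint.
- currency: no UNIQUE or single-column PK constraint.
- token: no UNIQUE or single-column PK constraint.
- session_id: single-column PRIMARY KEY → unique.
- usage: no UNIQUE or single-column PK constraint.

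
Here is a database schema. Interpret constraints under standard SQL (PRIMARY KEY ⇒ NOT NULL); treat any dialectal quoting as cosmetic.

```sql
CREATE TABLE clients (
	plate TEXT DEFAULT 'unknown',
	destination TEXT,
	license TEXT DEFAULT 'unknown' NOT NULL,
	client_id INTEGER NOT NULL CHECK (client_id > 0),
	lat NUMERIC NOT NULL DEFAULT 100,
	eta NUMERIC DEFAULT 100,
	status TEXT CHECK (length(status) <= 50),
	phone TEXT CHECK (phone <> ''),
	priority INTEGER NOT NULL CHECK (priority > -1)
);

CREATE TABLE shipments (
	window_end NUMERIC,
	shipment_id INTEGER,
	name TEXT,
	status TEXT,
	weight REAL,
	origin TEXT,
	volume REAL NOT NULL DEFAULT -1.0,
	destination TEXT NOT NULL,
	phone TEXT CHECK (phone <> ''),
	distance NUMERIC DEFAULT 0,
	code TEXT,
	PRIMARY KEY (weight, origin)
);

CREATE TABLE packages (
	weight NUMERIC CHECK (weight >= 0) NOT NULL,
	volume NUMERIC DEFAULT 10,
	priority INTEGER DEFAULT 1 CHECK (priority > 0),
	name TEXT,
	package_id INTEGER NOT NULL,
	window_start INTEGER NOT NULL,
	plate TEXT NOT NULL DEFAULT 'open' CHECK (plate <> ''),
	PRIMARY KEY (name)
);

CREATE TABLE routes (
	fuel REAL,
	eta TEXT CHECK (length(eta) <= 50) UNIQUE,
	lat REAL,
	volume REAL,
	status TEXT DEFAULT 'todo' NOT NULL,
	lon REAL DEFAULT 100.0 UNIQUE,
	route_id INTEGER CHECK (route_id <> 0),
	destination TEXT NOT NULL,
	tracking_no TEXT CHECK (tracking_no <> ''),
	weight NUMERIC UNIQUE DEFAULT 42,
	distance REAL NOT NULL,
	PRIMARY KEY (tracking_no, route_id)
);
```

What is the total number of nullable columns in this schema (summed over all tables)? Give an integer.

clients: 5 nullable (plate, destination, eta, status, phone — PK none and explicit NOT NULL columns excluded).
shipments: 7 nullable (window_end, shipment_id, name, status, phone, distance, code — PK (weight, origin) and explicit NOT NULL columns excluded).
packages: 2 nullable (volume, priority — PK (name) and explicit NOT NULL columns excluded).
routes: 6 nullable (fuel, eta, lat, volume, lon, weight — PK (tracking_no, route_id) and explicit NOT NULL columns excluded).
Total: 5 + 7 + 2 + 6 = 20.

20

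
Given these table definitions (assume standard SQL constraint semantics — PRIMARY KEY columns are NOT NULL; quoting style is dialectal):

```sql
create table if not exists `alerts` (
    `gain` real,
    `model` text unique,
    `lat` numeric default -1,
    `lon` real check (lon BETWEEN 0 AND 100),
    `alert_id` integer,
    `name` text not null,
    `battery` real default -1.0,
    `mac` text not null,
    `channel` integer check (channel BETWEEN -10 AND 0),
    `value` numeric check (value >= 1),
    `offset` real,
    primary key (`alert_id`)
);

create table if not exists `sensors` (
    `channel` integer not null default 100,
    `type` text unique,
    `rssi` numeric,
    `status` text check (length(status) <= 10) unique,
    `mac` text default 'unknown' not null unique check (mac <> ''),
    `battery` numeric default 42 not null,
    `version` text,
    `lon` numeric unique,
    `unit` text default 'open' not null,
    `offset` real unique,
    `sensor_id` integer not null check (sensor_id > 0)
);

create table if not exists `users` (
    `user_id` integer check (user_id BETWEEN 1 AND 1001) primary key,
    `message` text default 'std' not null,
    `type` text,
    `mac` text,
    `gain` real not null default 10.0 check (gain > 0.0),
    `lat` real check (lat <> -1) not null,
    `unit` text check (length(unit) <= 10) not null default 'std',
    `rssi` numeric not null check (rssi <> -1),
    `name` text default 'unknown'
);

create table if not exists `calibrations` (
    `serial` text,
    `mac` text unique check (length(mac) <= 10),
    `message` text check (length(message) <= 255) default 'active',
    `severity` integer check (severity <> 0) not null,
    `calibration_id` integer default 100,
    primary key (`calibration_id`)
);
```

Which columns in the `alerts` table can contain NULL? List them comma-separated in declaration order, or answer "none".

- gain: no NOT NULL constraint applies → nullable.
- model: UNIQUE does not imply NOT NULL → nullable.
- lat: DEFAULT only fills an omitted column; an explicit NULL is still allowed → nullable.
- lon: CHECK does not forbid NULL (a CHECK constraint passes when its expression is NULL) → nullable.
- alert_id: part of the PRIMARY KEY, which implies NOT NULL → not nullable.
- name: declared NOT NULL → not nullable.
- battery: DEFAULT only fills an omitted column; an explicit NULL is still allowed → nullable.
- mac: declared NOT NULL → not nullable.
- channel: CHECK does not forbid NULL (a CHECK constraint passes when its expression is NULL) → nullable.
- value: CHECK does not forbid NULL (a CHECK constraint passes when its expression is NULL) → nullable.
- offset: no NOT NULL constraint applies → nullable.

gain, model, lat, lon, battery, channel, value, offset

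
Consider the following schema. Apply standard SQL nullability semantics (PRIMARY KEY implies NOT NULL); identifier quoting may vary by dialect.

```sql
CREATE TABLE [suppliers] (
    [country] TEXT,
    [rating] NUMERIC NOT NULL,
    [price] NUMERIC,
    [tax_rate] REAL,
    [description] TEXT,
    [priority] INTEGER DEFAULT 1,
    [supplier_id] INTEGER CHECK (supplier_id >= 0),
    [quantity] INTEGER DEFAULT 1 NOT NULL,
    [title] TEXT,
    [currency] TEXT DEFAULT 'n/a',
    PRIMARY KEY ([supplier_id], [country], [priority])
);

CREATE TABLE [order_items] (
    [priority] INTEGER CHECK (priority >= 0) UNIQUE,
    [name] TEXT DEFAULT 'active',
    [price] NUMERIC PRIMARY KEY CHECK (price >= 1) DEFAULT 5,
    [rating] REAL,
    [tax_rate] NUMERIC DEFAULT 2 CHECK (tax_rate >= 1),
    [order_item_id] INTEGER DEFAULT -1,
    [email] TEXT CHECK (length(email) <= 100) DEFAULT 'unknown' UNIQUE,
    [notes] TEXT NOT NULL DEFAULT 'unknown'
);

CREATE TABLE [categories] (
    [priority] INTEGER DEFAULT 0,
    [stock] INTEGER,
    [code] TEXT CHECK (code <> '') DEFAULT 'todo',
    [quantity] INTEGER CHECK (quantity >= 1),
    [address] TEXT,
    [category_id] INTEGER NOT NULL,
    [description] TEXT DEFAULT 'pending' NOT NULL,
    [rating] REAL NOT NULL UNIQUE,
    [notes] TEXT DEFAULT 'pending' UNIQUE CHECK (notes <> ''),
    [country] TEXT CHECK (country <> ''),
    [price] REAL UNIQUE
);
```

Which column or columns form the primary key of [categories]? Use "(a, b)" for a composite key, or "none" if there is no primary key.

No column is declared PRIMARY KEY inline, and there is no table-level PRIMARY KEY clause in categories.

none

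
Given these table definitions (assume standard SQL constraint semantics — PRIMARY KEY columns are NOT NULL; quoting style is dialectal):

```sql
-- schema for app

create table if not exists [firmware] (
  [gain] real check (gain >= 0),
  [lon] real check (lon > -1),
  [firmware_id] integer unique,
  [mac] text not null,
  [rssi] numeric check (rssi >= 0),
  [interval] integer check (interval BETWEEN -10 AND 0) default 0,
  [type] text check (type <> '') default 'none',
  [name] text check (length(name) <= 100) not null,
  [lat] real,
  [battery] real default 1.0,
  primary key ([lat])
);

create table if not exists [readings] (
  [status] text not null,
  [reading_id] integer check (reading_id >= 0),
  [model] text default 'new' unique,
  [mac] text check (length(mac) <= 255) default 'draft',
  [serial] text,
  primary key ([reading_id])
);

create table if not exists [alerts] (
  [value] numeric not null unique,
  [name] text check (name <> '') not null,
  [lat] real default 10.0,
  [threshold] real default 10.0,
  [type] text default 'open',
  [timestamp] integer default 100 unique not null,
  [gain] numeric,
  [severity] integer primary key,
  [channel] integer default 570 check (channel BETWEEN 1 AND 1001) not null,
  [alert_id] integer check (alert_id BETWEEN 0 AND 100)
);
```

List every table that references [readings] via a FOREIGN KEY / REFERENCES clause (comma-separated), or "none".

none

No REFERENCES clause anywhere in the schema names readings.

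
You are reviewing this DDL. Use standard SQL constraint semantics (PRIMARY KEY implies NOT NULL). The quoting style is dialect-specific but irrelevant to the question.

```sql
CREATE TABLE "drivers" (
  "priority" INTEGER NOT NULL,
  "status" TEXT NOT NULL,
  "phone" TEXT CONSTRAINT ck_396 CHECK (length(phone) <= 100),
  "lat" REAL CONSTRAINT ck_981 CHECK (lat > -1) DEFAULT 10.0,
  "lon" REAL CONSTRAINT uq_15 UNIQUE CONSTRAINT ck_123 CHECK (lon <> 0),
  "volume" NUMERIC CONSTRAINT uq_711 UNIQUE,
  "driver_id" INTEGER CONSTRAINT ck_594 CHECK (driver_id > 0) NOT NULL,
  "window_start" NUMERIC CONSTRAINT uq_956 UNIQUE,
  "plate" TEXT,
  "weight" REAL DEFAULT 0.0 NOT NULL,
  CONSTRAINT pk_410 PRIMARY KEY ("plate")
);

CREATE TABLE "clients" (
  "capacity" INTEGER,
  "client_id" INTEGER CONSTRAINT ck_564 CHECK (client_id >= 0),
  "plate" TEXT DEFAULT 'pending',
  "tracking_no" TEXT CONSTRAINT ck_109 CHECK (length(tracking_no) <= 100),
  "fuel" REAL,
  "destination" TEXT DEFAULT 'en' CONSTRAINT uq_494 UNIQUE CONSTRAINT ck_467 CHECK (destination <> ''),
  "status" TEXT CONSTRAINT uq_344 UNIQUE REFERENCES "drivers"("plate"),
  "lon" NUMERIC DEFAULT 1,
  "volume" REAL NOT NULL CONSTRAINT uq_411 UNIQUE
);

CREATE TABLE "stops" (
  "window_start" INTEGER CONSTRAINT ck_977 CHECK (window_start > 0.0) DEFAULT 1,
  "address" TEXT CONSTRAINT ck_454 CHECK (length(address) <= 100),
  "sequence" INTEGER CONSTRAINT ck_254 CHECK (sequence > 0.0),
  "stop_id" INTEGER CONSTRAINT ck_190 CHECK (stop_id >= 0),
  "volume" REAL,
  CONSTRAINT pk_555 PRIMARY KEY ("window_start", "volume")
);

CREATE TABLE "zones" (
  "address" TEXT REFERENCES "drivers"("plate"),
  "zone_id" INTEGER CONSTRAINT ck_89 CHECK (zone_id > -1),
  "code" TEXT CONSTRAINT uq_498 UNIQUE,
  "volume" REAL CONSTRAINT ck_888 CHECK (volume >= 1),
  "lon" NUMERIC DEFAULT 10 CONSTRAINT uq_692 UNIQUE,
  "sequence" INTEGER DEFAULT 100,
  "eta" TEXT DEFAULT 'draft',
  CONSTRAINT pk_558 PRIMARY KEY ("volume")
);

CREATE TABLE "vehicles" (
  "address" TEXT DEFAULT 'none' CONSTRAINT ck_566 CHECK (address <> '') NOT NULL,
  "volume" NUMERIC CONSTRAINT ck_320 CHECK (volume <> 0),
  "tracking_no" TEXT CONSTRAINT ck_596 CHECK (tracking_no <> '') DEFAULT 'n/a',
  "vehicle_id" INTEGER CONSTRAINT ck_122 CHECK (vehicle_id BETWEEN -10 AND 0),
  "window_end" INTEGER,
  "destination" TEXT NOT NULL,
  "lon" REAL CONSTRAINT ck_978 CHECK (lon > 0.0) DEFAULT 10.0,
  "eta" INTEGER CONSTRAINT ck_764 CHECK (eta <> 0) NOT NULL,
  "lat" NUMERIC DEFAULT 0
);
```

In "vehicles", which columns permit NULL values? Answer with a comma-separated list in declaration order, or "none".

volume, tracking_no, vehicle_id, window_end, lon, lat

- address: declared NOT NULL → not nullable.
- volume: CHECK does not forbid NULL (a CHECK constraint passes when its expression is NULL) → nullable.
- tracking_no: CHECK does not forbid NULL (a CHECK constraint passes when its expression is NULL) → nullable.
- vehicle_id: CHECK does not forbid NULL (a CHECK constraint passes when its expression is NULL) → nullable.
- window_end: no NOT NULL constraint applies → nullable.
- destination: declared NOT NULL → not nullable.
- lon: CHECK does not forbid NULL (a CHECK constraint passes when its expression is NULL) → nullable.
- eta: declared NOT NULL → not nullable.
- lat: DEFAULT only fills an omitted column; an explicit NULL is still allowed → nullable.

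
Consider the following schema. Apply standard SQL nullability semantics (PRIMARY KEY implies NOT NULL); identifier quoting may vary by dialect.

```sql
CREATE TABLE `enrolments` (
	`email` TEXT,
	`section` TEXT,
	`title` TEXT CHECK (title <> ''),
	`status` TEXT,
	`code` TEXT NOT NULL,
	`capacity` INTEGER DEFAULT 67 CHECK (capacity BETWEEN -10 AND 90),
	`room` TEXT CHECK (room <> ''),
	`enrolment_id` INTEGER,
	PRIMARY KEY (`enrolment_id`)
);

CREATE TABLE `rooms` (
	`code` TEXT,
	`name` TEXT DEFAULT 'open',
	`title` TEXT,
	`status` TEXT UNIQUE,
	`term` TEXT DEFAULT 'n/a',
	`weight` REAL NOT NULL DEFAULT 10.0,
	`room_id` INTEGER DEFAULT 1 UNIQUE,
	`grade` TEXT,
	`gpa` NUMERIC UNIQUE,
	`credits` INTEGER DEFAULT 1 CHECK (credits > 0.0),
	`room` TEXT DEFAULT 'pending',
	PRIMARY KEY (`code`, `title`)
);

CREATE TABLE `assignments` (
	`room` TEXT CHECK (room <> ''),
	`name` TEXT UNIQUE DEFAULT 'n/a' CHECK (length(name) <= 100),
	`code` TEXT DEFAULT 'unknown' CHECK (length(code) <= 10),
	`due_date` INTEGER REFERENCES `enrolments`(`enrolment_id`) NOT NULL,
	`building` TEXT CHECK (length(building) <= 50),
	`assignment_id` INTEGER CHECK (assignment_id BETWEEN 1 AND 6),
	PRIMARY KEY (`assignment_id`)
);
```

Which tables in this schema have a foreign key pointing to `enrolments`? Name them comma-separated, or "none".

assignments

- assignments.due_date references enrolments(enrolment_id).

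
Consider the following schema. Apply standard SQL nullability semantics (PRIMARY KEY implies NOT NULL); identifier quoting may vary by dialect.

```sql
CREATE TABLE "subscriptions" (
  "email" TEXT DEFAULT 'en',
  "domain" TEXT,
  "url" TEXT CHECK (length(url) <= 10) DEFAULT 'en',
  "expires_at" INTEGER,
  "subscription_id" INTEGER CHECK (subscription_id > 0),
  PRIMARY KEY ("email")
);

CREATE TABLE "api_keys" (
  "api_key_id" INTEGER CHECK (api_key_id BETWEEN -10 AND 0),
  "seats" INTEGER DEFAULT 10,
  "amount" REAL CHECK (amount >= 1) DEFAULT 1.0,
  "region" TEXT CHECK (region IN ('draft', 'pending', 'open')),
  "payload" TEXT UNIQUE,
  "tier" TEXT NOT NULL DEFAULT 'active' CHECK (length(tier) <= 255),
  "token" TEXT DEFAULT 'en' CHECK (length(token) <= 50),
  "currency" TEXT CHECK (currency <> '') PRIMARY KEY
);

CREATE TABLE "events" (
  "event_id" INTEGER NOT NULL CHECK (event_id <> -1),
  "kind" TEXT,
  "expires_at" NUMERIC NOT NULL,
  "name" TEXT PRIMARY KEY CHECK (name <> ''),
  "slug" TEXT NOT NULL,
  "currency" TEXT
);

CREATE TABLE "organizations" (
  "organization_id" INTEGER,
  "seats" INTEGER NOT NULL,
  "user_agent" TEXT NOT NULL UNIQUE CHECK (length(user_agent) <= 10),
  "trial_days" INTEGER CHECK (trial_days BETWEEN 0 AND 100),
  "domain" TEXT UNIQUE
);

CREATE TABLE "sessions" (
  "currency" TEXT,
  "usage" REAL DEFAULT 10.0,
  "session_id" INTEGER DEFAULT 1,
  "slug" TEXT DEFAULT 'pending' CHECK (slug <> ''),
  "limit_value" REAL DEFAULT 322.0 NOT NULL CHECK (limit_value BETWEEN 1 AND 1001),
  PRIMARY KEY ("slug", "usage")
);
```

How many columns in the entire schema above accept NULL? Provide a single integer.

17

subscriptions: 4 nullable (domain, url, expires_at, subscription_id — PK (email) and explicit NOT NULL columns excluded).
api_keys: 6 nullable (api_key_id, seats, amount, region, payload, token — PK (currency) and explicit NOT NULL columns excluded).
events: 2 nullable (kind, currency — PK (name) and explicit NOT NULL columns excluded).
organizations: 3 nullable (organization_id, trial_days, domain — PK none and explicit NOT NULL columns excluded).
sessions: 2 nullable (currency, session_id — PK (slug, usage) and explicit NOT NULL columns excluded).
Total: 4 + 6 + 2 + 3 + 2 = 17.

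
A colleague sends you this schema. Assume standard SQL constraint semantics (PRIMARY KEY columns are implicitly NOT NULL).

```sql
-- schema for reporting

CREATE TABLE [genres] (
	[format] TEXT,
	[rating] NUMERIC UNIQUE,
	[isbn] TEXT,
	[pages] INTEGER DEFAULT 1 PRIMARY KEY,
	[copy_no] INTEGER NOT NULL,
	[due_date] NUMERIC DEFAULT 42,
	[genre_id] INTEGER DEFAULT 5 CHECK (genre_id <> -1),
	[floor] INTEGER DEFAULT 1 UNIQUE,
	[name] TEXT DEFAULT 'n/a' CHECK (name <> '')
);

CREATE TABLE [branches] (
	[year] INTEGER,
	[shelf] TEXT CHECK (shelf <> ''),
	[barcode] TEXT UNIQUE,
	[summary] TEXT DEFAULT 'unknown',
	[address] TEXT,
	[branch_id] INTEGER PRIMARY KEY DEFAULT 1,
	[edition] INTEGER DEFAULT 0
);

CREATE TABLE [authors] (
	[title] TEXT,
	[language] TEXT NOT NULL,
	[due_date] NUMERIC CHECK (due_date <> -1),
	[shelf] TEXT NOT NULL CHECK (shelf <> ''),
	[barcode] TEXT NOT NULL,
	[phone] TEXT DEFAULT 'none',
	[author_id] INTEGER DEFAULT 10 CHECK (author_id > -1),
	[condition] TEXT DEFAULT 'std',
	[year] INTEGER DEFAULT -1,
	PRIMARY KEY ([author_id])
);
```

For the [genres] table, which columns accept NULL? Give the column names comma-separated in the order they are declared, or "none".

- format: no NOT NULL constraint applies → nullable.
- rating: UNIQUE does not imply NOT NULL → nullable.
- isbn: no NOT NULL constraint applies → nullable.
- pages: part of the PRIMARY KEY, which implies NOT NULL → not nullable.
- copy_no: declared NOT NULL → not nullable.
- due_date: DEFAULT only fills an omitted column; an explicit NULL is still allowed → nullable.
- genre_id: CHECK does not forbid NULL (a CHECK constraint passes when its expression is NULL) → nullable.
- floor: UNIQUE does not imply NOT NULL → nullable.
- name: CHECK does not forbid NULL (a CHECK constraint passes when its expression is NULL) → nullable.

format, rating, isbn, due_date, genre_id, floor, name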